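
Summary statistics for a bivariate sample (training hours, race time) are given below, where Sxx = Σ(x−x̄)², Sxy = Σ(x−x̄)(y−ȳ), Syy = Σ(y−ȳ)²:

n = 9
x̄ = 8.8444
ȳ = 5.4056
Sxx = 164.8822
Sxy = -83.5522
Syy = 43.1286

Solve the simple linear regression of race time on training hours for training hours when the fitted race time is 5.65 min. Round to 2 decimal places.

b = Sxy/Sxx = -83.5522/164.8822 = -0.506739
a = ȳ − b·x̄ = 5.4056 − (-0.506739)·8.8444 = 9.887400
Set a + b·x = 5.65: x = (5.65 − 9.887400) / (-0.506739) = 8.362100

8.36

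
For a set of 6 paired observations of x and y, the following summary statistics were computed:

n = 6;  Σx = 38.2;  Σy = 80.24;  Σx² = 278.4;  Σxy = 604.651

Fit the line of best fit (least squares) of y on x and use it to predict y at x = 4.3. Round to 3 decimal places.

7.866

Sxx = Σx² − (Σx)²/n = 278.4 − 243.206667 = 35.193333
Sxy = Σxy − (Σx)(Σy)/n = 604.651 − 510.861333 = 93.789667
b = Sxy/Sxx = 93.789667/35.193333 = 2.664984
a = ȳ − b·x̄ = 13.373333 − 2.664984·6.366667 = -3.593731
ŷ(4.3) = a + b·4.3 = -3.593731 + 2.664984·4.3 = 7.865700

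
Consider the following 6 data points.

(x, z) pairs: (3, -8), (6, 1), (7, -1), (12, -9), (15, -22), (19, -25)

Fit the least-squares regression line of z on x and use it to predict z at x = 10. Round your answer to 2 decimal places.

-10.16

n = 6, Σx = 62, Σy = -64, Σxy = -938, Σx² = 824
Sxx = Σx² − (Σx)²/n = 824 − 640.666667 = 183.333333
Sxy = Σxy − (Σx)(Σy)/n = -938 − (-661.333333) = -276.666667
b = Sxy/Sxx = -276.666667/183.333333 = -1.509091
a = ȳ − b·x̄ = -10.666667 − (-1.509091)·10.333333 = 4.927273
ŷ(10) = a + b·10 = 4.927273 + (-1.509091)·10 = -10.163636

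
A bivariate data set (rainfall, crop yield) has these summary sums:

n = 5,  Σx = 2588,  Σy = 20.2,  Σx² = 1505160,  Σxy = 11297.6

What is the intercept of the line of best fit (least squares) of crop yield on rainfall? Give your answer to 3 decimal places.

Sxx = Σx² − (Σx)²/n = 1505160 − 1339548.8 = 165611.2
Sxy = Σxy − (Σx)(Σy)/n = 11297.6 − 10455.52 = 842.08
b = Sxy/Sxx = 842.08/165611.2 = 0.005085
a = ȳ − b·x̄ = 4.04 − 0.005085·517.6 = 1.408169

1.408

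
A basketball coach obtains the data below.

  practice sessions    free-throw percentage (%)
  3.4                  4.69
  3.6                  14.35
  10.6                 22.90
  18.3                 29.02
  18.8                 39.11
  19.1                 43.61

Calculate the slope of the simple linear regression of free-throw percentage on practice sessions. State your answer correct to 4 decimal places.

1.8399

n = 6, Σx = 73.8, Σy = 153.68, Σxy = 2409.631, Σx² = 1190.02
Sxx = Σx² − (Σx)²/n = 1190.02 − 907.74 = 282.28
Sxy = Σxy − (Σx)(Σy)/n = 2409.631 − 1890.264 = 519.367
b = Sxy/Sxx = 519.367/282.28 = 1.839900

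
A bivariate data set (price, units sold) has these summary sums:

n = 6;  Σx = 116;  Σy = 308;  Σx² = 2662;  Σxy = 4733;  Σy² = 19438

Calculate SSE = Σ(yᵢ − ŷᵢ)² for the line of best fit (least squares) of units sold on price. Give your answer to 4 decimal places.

68.1852

Sxx = Σx² − (Σx)²/n = 2662 − 2242.666667 = 419.333333
Sxy = Σxy − (Σx)(Σy)/n = 4733 − 5954.666667 = -1221.666667
Syy = Σy² − (Σy)²/n = 19438 − 15810.666667 = 3627.333333
b = Sxy/Sxx = -1221.666667/419.333333 = -2.913355
SSE = Syy − b·Sxy = 3627.333333 − (-2.913355)·(-1221.666667) = 68.185215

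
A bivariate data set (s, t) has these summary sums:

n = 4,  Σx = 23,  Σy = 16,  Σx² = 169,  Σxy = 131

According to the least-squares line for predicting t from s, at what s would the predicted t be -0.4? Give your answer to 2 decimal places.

1.60

Sxx = Σx² − (Σx)²/n = 169 − 132.25 = 36.75
Sxy = Σxy − (Σx)(Σy)/n = 131 − 92 = 39
b = Sxy/Sxx = 39/36.75 = 1.061224
a = ȳ − b·x̄ = 4 − 1.061224·5.75 = -2.102041
Set a + b·x = -0.4: x = (-0.4 − (-2.102041)) / 1.061224 = 1.603846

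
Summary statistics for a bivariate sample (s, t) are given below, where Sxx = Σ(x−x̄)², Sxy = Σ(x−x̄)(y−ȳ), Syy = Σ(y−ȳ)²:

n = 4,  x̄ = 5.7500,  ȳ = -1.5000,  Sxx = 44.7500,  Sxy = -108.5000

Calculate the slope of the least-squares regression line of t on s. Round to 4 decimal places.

-2.4246

b = Sxy/Sxx = -108.5/44.75 = -2.424581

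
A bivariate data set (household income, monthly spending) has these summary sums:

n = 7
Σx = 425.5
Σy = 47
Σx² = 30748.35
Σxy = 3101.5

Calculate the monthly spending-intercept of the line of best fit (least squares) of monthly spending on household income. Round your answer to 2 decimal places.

3.67

Sxx = Σx² − (Σx)²/n = 30748.35 − 25864.321429 = 4884.028571
Sxy = Σxy − (Σx)(Σy)/n = 3101.5 − 2856.928571 = 244.571429
b = Sxy/Sxx = 244.571429/4884.028571 = 0.050076
a = ȳ − b·x̄ = 6.714286 − 0.050076·60.785714 = 3.670395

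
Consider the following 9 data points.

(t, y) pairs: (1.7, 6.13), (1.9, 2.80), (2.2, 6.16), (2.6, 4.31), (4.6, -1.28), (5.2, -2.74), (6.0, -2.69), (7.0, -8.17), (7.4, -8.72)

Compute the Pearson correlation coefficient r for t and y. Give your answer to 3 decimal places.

n = 9, Σx = 38.6, Σy = -4.2, Σxy = -117.495, Σx² = 206.06, Σy² = 261.108
Sxx = Σx² − (Σx)²/n = 206.06 − 165.551111 = 40.508889
Sxy = Σxy − (Σx)(Σy)/n = -117.495 − (-18.013333) = -99.481667
Syy = Σy² − (Σy)²/n = 261.108 − 1.96 = 259.148
r = Sxy/√(Sxx·Syy) = -99.481667/√(10497.797538) = -99.481667/102.458760 = -0.970943

-0.971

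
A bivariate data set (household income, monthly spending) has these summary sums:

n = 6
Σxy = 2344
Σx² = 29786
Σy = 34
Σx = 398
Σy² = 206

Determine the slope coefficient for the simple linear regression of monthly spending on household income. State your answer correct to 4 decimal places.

0.0262

Sxx = Σx² − (Σx)²/n = 29786 − 26400.666667 = 3385.333333
Sxy = Σxy − (Σx)(Σy)/n = 2344 − 2255.333333 = 88.666667
b = Sxy/Sxx = 88.666667/3385.333333 = 0.026191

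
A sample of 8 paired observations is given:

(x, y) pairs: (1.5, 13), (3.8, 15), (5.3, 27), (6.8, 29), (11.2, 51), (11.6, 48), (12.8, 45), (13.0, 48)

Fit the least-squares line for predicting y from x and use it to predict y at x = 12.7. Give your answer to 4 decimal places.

n = 8, Σx = 66, Σy = 276, Σxy = 2744.8, Σx² = 683.86
Sxx = Σx² − (Σx)²/n = 683.86 − 544.5 = 139.36
Sxy = Σxy − (Σx)(Σy)/n = 2744.8 − 2277 = 467.8
b = Sxy/Sxx = 467.8/139.36 = 3.356774
a = ȳ − b·x̄ = 34.5 − 3.356774·8.25 = 6.806616
ŷ(12.7) = a + b·12.7 = 6.806616 + 3.356774·12.7 = 49.437644

49.4376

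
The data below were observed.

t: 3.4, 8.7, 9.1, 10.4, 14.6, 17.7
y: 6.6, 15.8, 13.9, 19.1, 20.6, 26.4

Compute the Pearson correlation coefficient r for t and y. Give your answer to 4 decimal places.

n = 6, Σx = 63.9, Σy = 102.4, Σxy = 1253.07, Σx² = 804.67, Σy² = 1972.54
Sxx = Σx² − (Σx)²/n = 804.67 − 680.535 = 124.135
Sxy = Σxy − (Σx)(Σy)/n = 1253.07 − 1090.56 = 162.51
Syy = Σy² − (Σy)²/n = 1972.54 − 1747.626667 = 224.913333
r = Sxy/√(Sxx·Syy) = 162.51/√(27919.616633) = 162.51/167.091641 = 0.972580

0.9726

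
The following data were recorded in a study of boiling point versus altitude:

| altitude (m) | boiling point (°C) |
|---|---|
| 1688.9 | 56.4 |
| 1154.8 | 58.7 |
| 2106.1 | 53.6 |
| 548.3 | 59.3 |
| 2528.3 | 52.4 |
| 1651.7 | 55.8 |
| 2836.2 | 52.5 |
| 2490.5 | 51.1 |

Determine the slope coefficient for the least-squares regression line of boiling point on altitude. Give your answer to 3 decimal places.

-0.004

n = 8, Σx = 15004.8, Σy = 439.8, Σxy = 809254.7, Σx² = 32289270.82
Sxx = Σx² − (Σx)²/n = 32289270.82 − 28143002.88 = 4146267.94
Sxy = Σxy − (Σx)(Σy)/n = 809254.7 − 824888.88 = -15634.18
b = Sxy/Sxx = -15634.18/4146267.94 = -0.003771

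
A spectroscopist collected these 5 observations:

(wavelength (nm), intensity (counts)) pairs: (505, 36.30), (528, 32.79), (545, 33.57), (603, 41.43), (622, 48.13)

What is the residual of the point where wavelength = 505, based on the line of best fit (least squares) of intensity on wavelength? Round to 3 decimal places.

3.998

n = 5, Σx = 2803, Σy = 192.22, Σxy = 108859.42, Σx² = 1581327
Sxx = Σx² − (Σx)²/n = 1581327 − 1571361.8 = 9965.2
Sxy = Σxy − (Σx)(Σy)/n = 108859.42 − 107758.532 = 1100.888
b = Sxy/Sxx = 1100.888/9965.2 = 0.110473
a = ȳ − b·x̄ = 38.444 − 0.110473·560.6 = -23.487302
ŷ(505) = -23.487302 + 0.110473·505 = 32.301687
residual = y − ŷ = 36.30 − 32.301687 = 3.998313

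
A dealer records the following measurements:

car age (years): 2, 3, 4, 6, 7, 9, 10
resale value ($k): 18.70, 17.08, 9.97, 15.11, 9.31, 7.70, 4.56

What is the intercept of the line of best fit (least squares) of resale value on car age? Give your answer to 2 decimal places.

20.70

n = 7, Σx = 41, Σy = 82.43, Σxy = 399.25, Σx² = 295
Sxx = Σx² − (Σx)²/n = 295 − 240.142857 = 54.857143
Sxy = Σxy − (Σx)(Σy)/n = 399.25 − 482.804286 = -83.554286
b = Sxy/Sxx = -83.554286/54.857143 = -1.523125
a = ȳ − b·x̄ = 11.775714 − (-1.523125)·5.857143 = 20.696875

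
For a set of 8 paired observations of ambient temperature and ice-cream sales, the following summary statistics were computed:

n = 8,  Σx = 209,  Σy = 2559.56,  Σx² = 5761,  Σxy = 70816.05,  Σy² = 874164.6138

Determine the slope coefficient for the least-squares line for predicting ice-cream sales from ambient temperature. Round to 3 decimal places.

13.120

Sxx = Σx² − (Σx)²/n = 5761 − 5460.125 = 300.875
Sxy = Σxy − (Σx)(Σy)/n = 70816.05 − 66868.505 = 3947.545
b = Sxy/Sxx = 3947.545/300.875 = 13.120216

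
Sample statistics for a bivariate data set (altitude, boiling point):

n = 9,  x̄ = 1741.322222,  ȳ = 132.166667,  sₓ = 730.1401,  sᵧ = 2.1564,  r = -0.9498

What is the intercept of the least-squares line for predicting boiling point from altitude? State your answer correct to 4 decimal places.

137.0513

b = r · sᵧ/sₓ = -0.9498 · 2.1564/730.1401 = -0.002805
a = ȳ − b·x̄ = 132.166667 − (-0.002805)·1741.322222 = 137.051328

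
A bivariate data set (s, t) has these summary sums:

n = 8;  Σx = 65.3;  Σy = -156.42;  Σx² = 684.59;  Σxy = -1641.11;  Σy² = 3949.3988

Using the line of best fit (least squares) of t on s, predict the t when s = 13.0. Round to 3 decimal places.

Sxx = Σx² − (Σx)²/n = 684.59 − 533.01125 = 151.57875
Sxy = Σxy − (Σx)(Σy)/n = -1641.11 − (-1276.77825) = -364.33175
b = Sxy/Sxx = -364.33175/151.57875 = -2.403581
a = ȳ − b·x̄ = -19.5525 − (-2.403581)·8.1625 = 0.066727
ŷ(13.0) = a + b·13.0 = 0.066727 + (-2.403581)·13 = -31.179821

-31.180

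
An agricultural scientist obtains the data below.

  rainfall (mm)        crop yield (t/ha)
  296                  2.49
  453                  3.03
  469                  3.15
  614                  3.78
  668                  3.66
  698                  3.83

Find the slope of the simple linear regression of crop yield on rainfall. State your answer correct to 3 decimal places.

0.003

n = 6, Σx = 3198, Σy = 19.94, Σxy = 11026.12, Σx² = 1823210
Sxx = Σx² − (Σx)²/n = 1823210 − 1704534 = 118676
Sxy = Σxy − (Σx)(Σy)/n = 11026.12 − 10628.02 = 398.1
b = Sxy/Sxx = 398.1/118676 = 0.003355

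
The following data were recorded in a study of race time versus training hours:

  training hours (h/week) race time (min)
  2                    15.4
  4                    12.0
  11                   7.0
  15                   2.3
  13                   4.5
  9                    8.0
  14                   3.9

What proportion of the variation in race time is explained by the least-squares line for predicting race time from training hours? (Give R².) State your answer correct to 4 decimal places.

n = 7, Σx = 68, Σy = 53.1, Σxy = 375.4, Σx² = 812, Σy² = 534.91
Sxx = Σx² − (Σx)²/n = 812 − 660.571429 = 151.428571
Sxy = Σxy − (Σx)(Σy)/n = 375.4 − 515.828571 = -140.428571
Syy = Σy² − (Σy)²/n = 534.91 − 402.801429 = 132.108571
R² = Sxy²/(Sxx·Syy) = (-140.428571)²/(151.428571·132.108571) = 0.985762

0.9858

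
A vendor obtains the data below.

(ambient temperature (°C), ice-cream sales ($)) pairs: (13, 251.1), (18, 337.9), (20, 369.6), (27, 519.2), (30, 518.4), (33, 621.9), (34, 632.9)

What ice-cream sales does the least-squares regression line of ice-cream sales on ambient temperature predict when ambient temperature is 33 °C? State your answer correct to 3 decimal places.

608.820

n = 7, Σx = 175, Σy = 3251, Σxy = 88350.2, Σx² = 4767
Sxx = Σx² − (Σx)²/n = 4767 − 4375 = 392
Sxy = Σxy − (Σx)(Σy)/n = 88350.2 − 81275 = 7075.2
b = Sxy/Sxx = 7075.2/392 = 18.048980
a = ȳ − b·x̄ = 464.428571 − 18.048980·25 = 13.204082
ŷ(33) = a + b·33 = 13.204082 + 18.048980·33 = 608.820408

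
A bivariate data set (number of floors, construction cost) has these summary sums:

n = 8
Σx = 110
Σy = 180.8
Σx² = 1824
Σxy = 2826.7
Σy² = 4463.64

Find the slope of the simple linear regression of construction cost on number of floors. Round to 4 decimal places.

Sxx = Σx² − (Σx)²/n = 1824 − 1512.5 = 311.5
Sxy = Σxy − (Σx)(Σy)/n = 2826.7 − 2486 = 340.7
b = Sxy/Sxx = 340.7/311.5 = 1.093740

1.0937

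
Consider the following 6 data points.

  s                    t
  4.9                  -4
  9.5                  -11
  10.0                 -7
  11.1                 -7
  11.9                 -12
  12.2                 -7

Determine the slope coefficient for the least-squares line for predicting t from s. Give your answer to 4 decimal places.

n = 6, Σx = 59.6, Σy = -48, Σxy = -500, Σx² = 627.92
Sxx = Σx² − (Σx)²/n = 627.92 − 592.026667 = 35.893333
Sxy = Σxy − (Σx)(Σy)/n = -500 − (-476.8) = -23.2
b = Sxy/Sxx = -23.2/35.893333 = -0.646360

-0.6464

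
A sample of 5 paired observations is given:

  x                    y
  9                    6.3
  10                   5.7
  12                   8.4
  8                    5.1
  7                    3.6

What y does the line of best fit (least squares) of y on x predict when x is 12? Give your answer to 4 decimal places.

n = 5, Σx = 46, Σy = 29.1, Σxy = 280.5, Σx² = 438
Sxx = Σx² − (Σx)²/n = 438 − 423.2 = 14.8
Sxy = Σxy − (Σx)(Σy)/n = 280.5 − 267.72 = 12.78
b = Sxy/Sxx = 12.78/14.8 = 0.863514
a = ȳ − b·x̄ = 5.82 − 0.863514·9.2 = -2.124324
ŷ(12) = a + b·12 = -2.124324 + 0.863514·12 = 8.237838

8.2378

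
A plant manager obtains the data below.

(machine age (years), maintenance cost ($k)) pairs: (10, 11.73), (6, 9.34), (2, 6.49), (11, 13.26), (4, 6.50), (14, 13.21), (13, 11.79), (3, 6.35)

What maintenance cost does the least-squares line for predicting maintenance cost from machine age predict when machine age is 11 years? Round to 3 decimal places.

11.769

n = 8, Σx = 63, Σy = 78.67, Σxy = 715.44, Σx² = 651
Sxx = Σx² − (Σx)²/n = 651 − 496.125 = 154.875
Sxy = Σxy − (Σx)(Σy)/n = 715.44 − 619.52625 = 95.91375
b = Sxy/Sxx = 95.91375/154.875 = 0.619298
a = ȳ − b·x̄ = 9.83375 − 0.619298·7.875 = 4.956780
ŷ(11) = a + b·11 = 4.956780 + 0.619298·11 = 11.769056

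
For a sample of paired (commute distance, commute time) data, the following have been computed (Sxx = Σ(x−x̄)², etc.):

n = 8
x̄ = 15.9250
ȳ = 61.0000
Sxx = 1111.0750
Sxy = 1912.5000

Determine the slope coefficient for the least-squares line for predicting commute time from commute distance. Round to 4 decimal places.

b = Sxy/Sxx = 1912.5/1111.075 = 1.721306

1.7213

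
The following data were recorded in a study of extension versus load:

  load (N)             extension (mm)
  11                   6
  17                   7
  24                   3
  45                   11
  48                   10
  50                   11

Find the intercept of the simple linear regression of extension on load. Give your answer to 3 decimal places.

n = 6, Σx = 195, Σy = 48, Σxy = 1782, Σx² = 7815
Sxx = Σx² − (Σx)²/n = 7815 − 6337.5 = 1477.5
Sxy = Σxy − (Σx)(Σy)/n = 1782 − 1560 = 222
b = Sxy/Sxx = 222/1477.5 = 0.150254
a = ȳ − b·x̄ = 8 − 0.150254·32.5 = 3.116751

3.117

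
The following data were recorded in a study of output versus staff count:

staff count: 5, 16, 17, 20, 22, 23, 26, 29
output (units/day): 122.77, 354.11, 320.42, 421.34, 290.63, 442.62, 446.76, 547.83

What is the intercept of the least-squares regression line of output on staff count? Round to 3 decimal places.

54.104

n = 8, Σx = 158, Σy = 2946.48, Σxy = 64230.5, Σx² = 3500
Sxx = Σx² − (Σx)²/n = 3500 − 3120.5 = 379.5
Sxy = Σxy − (Σx)(Σy)/n = 64230.5 − 58192.98 = 6037.52
b = Sxy/Sxx = 6037.52/379.5 = 15.909144
a = ȳ − b·x̄ = 368.31 − 15.909144·19.75 = 54.104414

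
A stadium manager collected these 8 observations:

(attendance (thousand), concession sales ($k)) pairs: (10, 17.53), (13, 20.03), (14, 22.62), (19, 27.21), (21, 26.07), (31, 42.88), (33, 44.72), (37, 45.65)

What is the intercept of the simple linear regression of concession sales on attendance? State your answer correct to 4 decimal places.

5.6408

n = 8, Σx = 178, Σy = 246.71, Σxy = 6310.92, Σx² = 4686
Sxx = Σx² − (Σx)²/n = 4686 − 3960.5 = 725.5
Sxy = Σxy − (Σx)(Σy)/n = 6310.92 − 5489.2975 = 821.6225
b = Sxy/Sxx = 821.6225/725.5 = 1.132491
a = ȳ − b·x̄ = 30.83875 − 1.132491·22.25 = 5.640817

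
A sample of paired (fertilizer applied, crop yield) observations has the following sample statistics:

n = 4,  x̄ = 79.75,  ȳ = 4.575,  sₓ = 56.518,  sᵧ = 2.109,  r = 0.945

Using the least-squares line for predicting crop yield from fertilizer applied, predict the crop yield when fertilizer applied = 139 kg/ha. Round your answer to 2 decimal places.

6.66

b = r · sᵧ/sₓ = 0.945 · 2.109/56.518 = 0.035263
a = ȳ − b·x̄ = 4.575 − 0.035263·79.75 = 1.762761
ŷ(139) = a + b·139 = 1.762761 + 0.035263·139 = 6.664344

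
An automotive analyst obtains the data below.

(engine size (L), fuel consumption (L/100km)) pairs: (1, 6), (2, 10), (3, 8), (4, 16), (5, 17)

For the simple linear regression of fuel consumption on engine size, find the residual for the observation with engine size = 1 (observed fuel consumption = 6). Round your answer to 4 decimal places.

0.2000

n = 5, Σx = 15, Σy = 57, Σxy = 199, Σx² = 55
Sxx = Σx² − (Σx)²/n = 55 − 45 = 10
Sxy = Σxy − (Σx)(Σy)/n = 199 − 171 = 28
b = Sxy/Sxx = 28/10 = 2.8
a = ȳ − b·x̄ = 11.4 − 2.8·3 = 3
ŷ(1) = 3 + 2.8·1 = 5.8
residual = y − ŷ = 6 − 5.8 = 0.2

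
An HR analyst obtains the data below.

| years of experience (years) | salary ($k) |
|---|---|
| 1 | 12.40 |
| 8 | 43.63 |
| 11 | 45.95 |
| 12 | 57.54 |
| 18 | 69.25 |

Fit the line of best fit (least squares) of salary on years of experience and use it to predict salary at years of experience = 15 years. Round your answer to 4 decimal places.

62.5128

n = 5, Σx = 50, Σy = 228.77, Σxy = 2803.87, Σx² = 654
Sxx = Σx² − (Σx)²/n = 654 − 500 = 154
Sxy = Σxy − (Σx)(Σy)/n = 2803.87 − 2287.7 = 516.17
b = Sxy/Sxx = 516.17/154 = 3.351753
a = ȳ − b·x̄ = 45.754 − 3.351753·10 = 12.236468
ŷ(15) = a + b·15 = 12.236468 + 3.351753·15 = 62.512766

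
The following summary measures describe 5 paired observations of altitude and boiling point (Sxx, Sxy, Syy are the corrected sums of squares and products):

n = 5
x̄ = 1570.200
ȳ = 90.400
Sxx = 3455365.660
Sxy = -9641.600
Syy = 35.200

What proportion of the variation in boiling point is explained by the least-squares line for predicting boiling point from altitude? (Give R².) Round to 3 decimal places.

R² = Sxy²/(Sxx·Syy) = (-9641.6)²/(3455365.66·35.2) = 0.764296

0.764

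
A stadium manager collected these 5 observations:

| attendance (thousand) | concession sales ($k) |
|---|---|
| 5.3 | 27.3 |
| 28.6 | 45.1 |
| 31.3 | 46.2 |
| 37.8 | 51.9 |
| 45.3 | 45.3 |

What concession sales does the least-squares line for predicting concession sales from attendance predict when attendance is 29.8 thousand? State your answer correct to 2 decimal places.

43.24

n = 5, Σx = 148.3, Σy = 215.8, Σxy = 6894.52, Σx² = 5306.67
Sxx = Σx² − (Σx)²/n = 5306.67 − 4398.578 = 908.092
Sxy = Σxy − (Σx)(Σy)/n = 6894.52 − 6400.628 = 493.892
b = Sxy/Sxx = 493.892/908.092 = 0.543879
a = ȳ − b·x̄ = 43.16 − 0.543879·29.66 = 27.028554
ŷ(29.8) = a + b·29.8 = 27.028554 + 0.543879·29.8 = 43.236143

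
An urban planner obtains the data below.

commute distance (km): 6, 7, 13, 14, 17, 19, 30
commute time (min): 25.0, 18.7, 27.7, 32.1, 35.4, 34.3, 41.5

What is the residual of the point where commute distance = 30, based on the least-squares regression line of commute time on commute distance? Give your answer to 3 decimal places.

-1.879

n = 7, Σx = 106, Σy = 214.7, Σxy = 3588.9, Σx² = 2000
Sxx = Σx² − (Σx)²/n = 2000 − 1605.142857 = 394.857143
Sxy = Σxy − (Σx)(Σy)/n = 3588.9 − 3251.171429 = 337.728571
b = Sxy/Sxx = 337.728571/394.857143 = 0.855318
a = ȳ − b·x̄ = 30.671429 − 0.855318·15.142857 = 17.719465
ŷ(30) = 17.719465 + 0.855318·30 = 43.379016
residual = y − ŷ = 41.5 − 43.379016 = -1.879016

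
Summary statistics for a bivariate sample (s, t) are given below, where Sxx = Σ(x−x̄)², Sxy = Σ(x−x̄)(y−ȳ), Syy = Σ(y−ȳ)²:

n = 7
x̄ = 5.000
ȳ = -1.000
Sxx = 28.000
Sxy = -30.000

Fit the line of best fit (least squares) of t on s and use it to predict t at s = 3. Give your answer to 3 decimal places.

b = Sxy/Sxx = -30/28 = -1.071429
a = ȳ − b·x̄ = -1 − (-1.071429)·5 = 4.357143
ŷ(3) = a + b·3 = 4.357143 + (-1.071429)·3 = 1.142857

1.143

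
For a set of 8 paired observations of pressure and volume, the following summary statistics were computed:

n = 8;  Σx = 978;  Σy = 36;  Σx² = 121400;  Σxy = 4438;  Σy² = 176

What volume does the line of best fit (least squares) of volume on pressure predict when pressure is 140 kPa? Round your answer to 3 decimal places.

4.857

Sxx = Σx² − (Σx)²/n = 121400 − 119560.5 = 1839.5
Sxy = Σxy − (Σx)(Σy)/n = 4438 − 4401 = 37
b = Sxy/Sxx = 37/1839.5 = 0.020114
a = ȳ − b·x̄ = 4.5 − 0.020114·122.25 = 2.041044
ŷ(140) = a + b·140 = 2.041044 + 0.020114·140 = 4.857026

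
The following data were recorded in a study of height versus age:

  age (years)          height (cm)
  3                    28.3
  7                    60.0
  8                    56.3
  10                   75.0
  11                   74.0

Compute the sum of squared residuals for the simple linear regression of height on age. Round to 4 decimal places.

n = 5, Σx = 39, Σy = 293.6, Σxy = 2519.3, Σx² = 343, Σy² = 18671.58
Sxx = Σx² − (Σx)²/n = 343 − 304.2 = 38.8
Sxy = Σxy − (Σx)(Σy)/n = 2519.3 − 2290.08 = 229.22
Syy = Σy² − (Σy)²/n = 18671.58 − 17240.192 = 1431.388
b = Sxy/Sxx = 229.22/38.8 = 5.907732
SSE = Syy − b·Sxy = 1431.388 − 5.907732·229.22 = 77.217680

77.2177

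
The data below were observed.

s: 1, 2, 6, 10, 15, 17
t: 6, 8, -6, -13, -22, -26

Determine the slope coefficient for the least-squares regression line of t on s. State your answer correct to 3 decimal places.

-2.102

n = 6, Σx = 51, Σy = -53, Σxy = -916, Σx² = 655
Sxx = Σx² − (Σx)²/n = 655 − 433.5 = 221.5
Sxy = Σxy − (Σx)(Σy)/n = -916 − (-450.5) = -465.5
b = Sxy/Sxx = -465.5/221.5 = -2.101580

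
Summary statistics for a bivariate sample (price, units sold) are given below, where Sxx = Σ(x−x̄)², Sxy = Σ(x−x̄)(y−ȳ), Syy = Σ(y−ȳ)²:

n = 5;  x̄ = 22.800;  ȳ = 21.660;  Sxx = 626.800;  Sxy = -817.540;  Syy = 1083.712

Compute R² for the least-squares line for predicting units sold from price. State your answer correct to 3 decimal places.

R² = Sxy²/(Sxx·Syy) = (-817.54)²/(626.8·1083.712) = 0.983955

0.984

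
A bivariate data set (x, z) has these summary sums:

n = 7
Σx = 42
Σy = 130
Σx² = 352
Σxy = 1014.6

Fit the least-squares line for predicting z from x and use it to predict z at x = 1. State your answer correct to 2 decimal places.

6.84

Sxx = Σx² − (Σx)²/n = 352 − 252 = 100
Sxy = Σxy − (Σx)(Σy)/n = 1014.6 − 780 = 234.6
b = Sxy/Sxx = 234.6/100 = 2.346
a = ȳ − b·x̄ = 18.571429 − 2.346·6 = 4.495429
ŷ(1) = a + b·1 = 4.495429 + 2.346·1 = 6.841429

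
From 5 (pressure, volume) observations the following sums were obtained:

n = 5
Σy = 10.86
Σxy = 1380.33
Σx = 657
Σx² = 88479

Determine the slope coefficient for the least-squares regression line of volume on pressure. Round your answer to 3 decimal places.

Sxx = Σx² − (Σx)²/n = 88479 − 86329.8 = 2149.2
Sxy = Σxy − (Σx)(Σy)/n = 1380.33 − 1427.004 = -46.674
b = Sxy/Sxx = -46.674/2149.2 = -0.021717

-0.022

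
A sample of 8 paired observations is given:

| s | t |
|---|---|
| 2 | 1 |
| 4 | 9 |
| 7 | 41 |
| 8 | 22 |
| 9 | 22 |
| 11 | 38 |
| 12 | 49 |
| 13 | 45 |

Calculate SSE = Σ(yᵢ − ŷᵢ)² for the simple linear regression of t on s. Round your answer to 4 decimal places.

477.7729

n = 8, Σx = 66, Σy = 227, Σxy = 2290, Σx² = 648, Σy² = 8601
Sxx = Σx² − (Σx)²/n = 648 − 544.5 = 103.5
Sxy = Σxy − (Σx)(Σy)/n = 2290 − 1872.75 = 417.25
Syy = Σy² − (Σy)²/n = 8601 − 6441.125 = 2159.875
b = Sxy/Sxx = 417.25/103.5 = 4.031401
SSE = Syy − b·Sxy = 2159.875 − 4.031401·417.25 = 477.772947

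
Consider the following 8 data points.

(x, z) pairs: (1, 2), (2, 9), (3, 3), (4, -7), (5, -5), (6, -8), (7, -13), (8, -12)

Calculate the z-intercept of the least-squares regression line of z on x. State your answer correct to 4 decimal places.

8.9286

n = 8, Σx = 36, Σy = -31, Σxy = -259, Σx² = 204
Sxx = Σx² − (Σx)²/n = 204 − 162 = 42
Sxy = Σxy − (Σx)(Σy)/n = -259 − (-139.5) = -119.5
b = Sxy/Sxx = -119.5/42 = -2.845238
a = ȳ − b·x̄ = -3.875 − (-2.845238)·4.5 = 8.928571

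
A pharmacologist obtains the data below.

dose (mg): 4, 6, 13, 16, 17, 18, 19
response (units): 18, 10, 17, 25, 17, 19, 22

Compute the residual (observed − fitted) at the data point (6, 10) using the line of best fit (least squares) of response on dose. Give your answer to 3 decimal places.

n = 7, Σx = 93, Σy = 128, Σxy = 1802, Σx² = 1451
Sxx = Σx² − (Σx)²/n = 1451 − 1235.571429 = 215.428571
Sxy = Σxy − (Σx)(Σy)/n = 1802 − 1700.571429 = 101.428571
b = Sxy/Sxx = 101.428571/215.428571 = 0.470822
a = ȳ − b·x̄ = 18.285714 − 0.470822·13.285714 = 12.030504
ŷ(6) = 12.030504 + 0.470822·6 = 14.855438
residual = y − ŷ = 10 − 14.855438 = -4.855438

-4.855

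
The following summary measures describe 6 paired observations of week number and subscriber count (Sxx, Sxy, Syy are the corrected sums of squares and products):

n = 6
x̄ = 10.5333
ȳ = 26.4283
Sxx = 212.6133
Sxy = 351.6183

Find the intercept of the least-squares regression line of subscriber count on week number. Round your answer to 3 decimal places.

b = Sxy/Sxx = 351.6183/212.6133 = 1.653793
a = ȳ − b·x̄ = 26.4283 − 1.653793·10.5333 = 9.008407

9.008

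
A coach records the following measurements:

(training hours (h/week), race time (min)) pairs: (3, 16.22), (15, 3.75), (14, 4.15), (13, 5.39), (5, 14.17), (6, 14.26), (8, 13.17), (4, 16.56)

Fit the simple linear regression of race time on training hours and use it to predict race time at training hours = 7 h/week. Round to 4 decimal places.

12.6634

n = 8, Σx = 68, Σy = 87.67, Σxy = 561.09, Σx² = 740
Sxx = Σx² − (Σx)²/n = 740 − 578 = 162
Sxy = Σxy − (Σx)(Σy)/n = 561.09 − 745.195 = -184.105
b = Sxy/Sxx = -184.105/162 = -1.136451
a = ȳ − b·x̄ = 10.95875 − (-1.136451)·8.5 = 20.618580
ŷ(7) = a + b·7 = 20.618580 + (-1.136451)·7 = 12.663426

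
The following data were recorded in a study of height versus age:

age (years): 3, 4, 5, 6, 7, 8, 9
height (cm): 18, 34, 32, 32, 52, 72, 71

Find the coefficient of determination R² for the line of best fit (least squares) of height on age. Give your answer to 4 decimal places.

n = 7, Σx = 42, Σy = 311, Σxy = 2121, Σx² = 280, Σy² = 16457
Sxx = Σx² − (Σx)²/n = 280 − 252 = 28
Sxy = Σxy − (Σx)(Σy)/n = 2121 − 1866 = 255
Syy = Σy² − (Σy)²/n = 16457 − 13817.285714 = 2639.714286
R² = Sxy²/(Sxx·Syy) = (255)²/(28·2639.714286) = 0.879762

0.8798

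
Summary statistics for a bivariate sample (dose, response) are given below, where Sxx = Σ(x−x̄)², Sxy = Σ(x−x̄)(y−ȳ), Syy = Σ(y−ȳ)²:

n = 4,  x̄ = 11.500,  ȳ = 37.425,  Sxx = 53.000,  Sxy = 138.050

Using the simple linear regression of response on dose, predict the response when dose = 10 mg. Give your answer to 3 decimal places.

33.518

b = Sxy/Sxx = 138.05/53 = 2.604717
a = ȳ − b·x̄ = 37.425 − 2.604717·11.5 = 7.470755
ŷ(10) = a + b·10 = 7.470755 + 2.604717·10 = 33.517925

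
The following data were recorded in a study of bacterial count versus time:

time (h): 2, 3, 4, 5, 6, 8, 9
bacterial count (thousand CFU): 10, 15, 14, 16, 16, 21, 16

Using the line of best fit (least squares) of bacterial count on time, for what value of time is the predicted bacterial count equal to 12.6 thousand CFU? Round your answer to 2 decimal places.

n = 7, Σx = 37, Σy = 108, Σxy = 609, Σx² = 235
Sxx = Σx² − (Σx)²/n = 235 − 195.571429 = 39.428571
Sxy = Σxy − (Σx)(Σy)/n = 609 − 570.857143 = 38.142857
b = Sxy/Sxx = 38.142857/39.428571 = 0.967391
a = ȳ − b·x̄ = 15.428571 − 0.967391·5.285714 = 10.315217
Set a + b·x = 12.6: x = (12.6 − 10.315217) / 0.967391 = 2.361798

2.36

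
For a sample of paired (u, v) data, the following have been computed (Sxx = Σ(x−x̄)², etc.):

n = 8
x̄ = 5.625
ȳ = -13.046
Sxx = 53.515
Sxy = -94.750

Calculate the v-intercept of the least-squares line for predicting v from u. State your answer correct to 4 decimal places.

b = Sxy/Sxx = -94.75/53.515 = -1.770532
a = ȳ − b·x̄ = -13.046 − (-1.770532)·5.625 = -3.086760

-3.0868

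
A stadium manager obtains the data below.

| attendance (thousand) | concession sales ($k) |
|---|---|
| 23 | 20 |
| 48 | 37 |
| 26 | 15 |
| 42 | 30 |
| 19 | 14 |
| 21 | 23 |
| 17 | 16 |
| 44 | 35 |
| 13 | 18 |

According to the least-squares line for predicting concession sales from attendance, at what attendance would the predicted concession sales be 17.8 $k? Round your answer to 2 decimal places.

19.47

n = 9, Σx = 253, Σy = 208, Σxy = 6681, Σx² = 8469
Sxx = Σx² − (Σx)²/n = 8469 − 7112.111111 = 1356.888889
Sxy = Σxy − (Σx)(Σy)/n = 6681 − 5847.111111 = 833.888889
b = Sxy/Sxx = 833.888889/1356.888889 = 0.614559
a = ȳ − b·x̄ = 23.111111 − 0.614559·28.111111 = 5.835162
Set a + b·x = 17.8: x = (17.8 − 5.835162) / 0.614559 = 19.468967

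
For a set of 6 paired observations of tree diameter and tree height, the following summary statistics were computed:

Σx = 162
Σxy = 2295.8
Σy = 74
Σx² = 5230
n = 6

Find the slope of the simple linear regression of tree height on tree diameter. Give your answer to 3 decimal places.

0.348

Sxx = Σx² − (Σx)²/n = 5230 − 4374 = 856
Sxy = Σxy − (Σx)(Σy)/n = 2295.8 − 1998 = 297.8
b = Sxy/Sxx = 297.8/856 = 0.347897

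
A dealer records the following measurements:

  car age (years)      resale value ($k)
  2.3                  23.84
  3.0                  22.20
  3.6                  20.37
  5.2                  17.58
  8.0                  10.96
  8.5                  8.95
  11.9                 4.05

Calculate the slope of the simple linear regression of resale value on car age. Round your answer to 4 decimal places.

-2.1221

n = 7, Σx = 42.5, Σy = 107.95, Σxy = 498.13, Σx² = 332.15
Sxx = Σx² − (Σx)²/n = 332.15 − 258.035714 = 74.114286
Sxy = Σxy − (Σx)(Σy)/n = 498.13 − 655.410714 = -157.280714
b = Sxy/Sxx = -157.280714/74.114286 = -2.122138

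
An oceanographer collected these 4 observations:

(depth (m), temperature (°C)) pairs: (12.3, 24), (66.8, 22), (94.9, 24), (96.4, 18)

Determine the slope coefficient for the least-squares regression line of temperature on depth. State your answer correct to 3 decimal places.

n = 4, Σx = 270.4, Σy = 88, Σxy = 5777.6, Σx² = 22912.5
Sxx = Σx² − (Σx)²/n = 22912.5 − 18279.04 = 4633.46
Sxy = Σxy − (Σx)(Σy)/n = 5777.6 − 5948.8 = -171.2
b = Sxy/Sxx = -171.2/4633.46 = -0.036949

-0.037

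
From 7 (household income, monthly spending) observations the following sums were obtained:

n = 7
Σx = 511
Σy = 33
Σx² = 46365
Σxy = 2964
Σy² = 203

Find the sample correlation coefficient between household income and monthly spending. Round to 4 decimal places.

Sxx = Σx² − (Σx)²/n = 46365 − 37303 = 9062
Sxy = Σxy − (Σx)(Σy)/n = 2964 − 2409 = 555
Syy = Σy² − (Σy)²/n = 203 − 155.571429 = 47.428571
r = Sxy/√(Sxx·Syy) = 555/√(429797.714286) = 555/655.589593 = 0.846566

0.8466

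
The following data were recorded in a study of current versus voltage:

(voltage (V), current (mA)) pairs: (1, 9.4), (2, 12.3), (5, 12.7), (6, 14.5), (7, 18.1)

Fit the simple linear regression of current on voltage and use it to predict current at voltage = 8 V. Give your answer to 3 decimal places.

17.625

n = 5, Σx = 21, Σy = 67, Σxy = 311.2, Σx² = 115
Sxx = Σx² − (Σx)²/n = 115 − 88.2 = 26.8
Sxy = Σxy − (Σx)(Σy)/n = 311.2 − 281.4 = 29.8
b = Sxy/Sxx = 29.8/26.8 = 1.111940
a = ȳ − b·x̄ = 13.4 − 1.111940·4.2 = 8.729851
ŷ(8) = a + b·8 = 8.729851 + 1.111940·8 = 17.625373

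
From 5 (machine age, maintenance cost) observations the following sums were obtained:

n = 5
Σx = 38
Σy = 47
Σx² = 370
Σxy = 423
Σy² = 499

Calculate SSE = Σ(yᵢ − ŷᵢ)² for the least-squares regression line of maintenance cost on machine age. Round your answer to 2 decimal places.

Sxx = Σx² − (Σx)²/n = 370 − 288.8 = 81.2
Sxy = Σxy − (Σx)(Σy)/n = 423 − 357.2 = 65.8
Syy = Σy² − (Σy)²/n = 499 − 441.8 = 57.2
b = Sxy/Sxx = 65.8/81.2 = 0.810345
SSE = Syy − b·Sxy = 57.2 − 0.810345·65.8 = 3.879310

3.88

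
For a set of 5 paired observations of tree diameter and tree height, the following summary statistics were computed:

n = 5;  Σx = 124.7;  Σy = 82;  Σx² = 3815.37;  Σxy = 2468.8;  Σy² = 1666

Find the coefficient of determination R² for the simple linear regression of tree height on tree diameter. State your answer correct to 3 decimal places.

0.792

Sxx = Σx² − (Σx)²/n = 3815.37 − 3110.018 = 705.352
Sxy = Σxy − (Σx)(Σy)/n = 2468.8 − 2045.08 = 423.72
Syy = Σy² − (Σy)²/n = 1666 − 1344.8 = 321.2
R² = Sxy²/(Sxx·Syy) = (423.72)²/(705.352·321.2) = 0.792458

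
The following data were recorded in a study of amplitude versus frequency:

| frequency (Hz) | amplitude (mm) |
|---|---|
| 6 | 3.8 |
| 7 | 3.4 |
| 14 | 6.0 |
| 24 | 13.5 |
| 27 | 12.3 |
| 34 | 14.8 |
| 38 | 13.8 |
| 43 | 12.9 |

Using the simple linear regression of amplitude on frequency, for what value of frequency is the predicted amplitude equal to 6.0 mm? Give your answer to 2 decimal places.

n = 8, Σx = 193, Σy = 80.5, Σxy = 2369, Σx² = 6035
Sxx = Σx² − (Σx)²/n = 6035 − 4656.125 = 1378.875
Sxy = Σxy − (Σx)(Σy)/n = 2369 − 1942.0625 = 426.9375
b = Sxy/Sxx = 426.9375/1378.875 = 0.309627
a = ȳ − b·x̄ = 10.0625 − 0.309627·24.125 = 2.592739
Set a + b·x = 6.0: x = (6.0 − 2.592739) / 0.309627 = 11.004392

11.00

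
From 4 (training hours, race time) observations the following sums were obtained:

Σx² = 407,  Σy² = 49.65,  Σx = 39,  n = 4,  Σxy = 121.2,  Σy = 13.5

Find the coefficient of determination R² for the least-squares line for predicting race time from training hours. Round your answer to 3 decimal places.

0.994

Sxx = Σx² − (Σx)²/n = 407 − 380.25 = 26.75
Sxy = Σxy − (Σx)(Σy)/n = 121.2 − 131.625 = -10.425
Syy = Σy² − (Σy)²/n = 49.65 − 45.5625 = 4.0875
R² = Sxy²/(Sxx·Syy) = (-10.425)²/(26.75·4.0875) = 0.993964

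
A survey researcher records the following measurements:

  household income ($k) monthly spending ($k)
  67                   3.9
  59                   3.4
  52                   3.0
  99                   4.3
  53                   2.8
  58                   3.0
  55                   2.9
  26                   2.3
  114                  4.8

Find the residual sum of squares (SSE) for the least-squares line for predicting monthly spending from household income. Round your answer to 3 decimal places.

n = 9, Σx = 583, Σy = 30.4, Σxy = 2132.5, Σx² = 43345, Σy² = 107.84
Sxx = Σx² − (Σx)²/n = 43345 − 37765.444444 = 5579.555556
Sxy = Σxy − (Σx)(Σy)/n = 2132.5 − 1969.244444 = 163.255556
Syy = Σy² − (Σy)²/n = 107.84 − 102.684444 = 5.155556
b = Sxy/Sxx = 163.255556/5579.555556 = 0.029260
SSE = Syy − b·Sxy = 5.155556 − 0.029260·163.255556 = 0.378764

0.379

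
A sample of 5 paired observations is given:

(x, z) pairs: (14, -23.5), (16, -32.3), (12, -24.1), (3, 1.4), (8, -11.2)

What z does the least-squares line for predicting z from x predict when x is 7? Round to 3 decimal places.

n = 5, Σx = 53, Σy = -89.7, Σxy = -1220.4, Σx² = 669
Sxx = Σx² − (Σx)²/n = 669 − 561.8 = 107.2
Sxy = Σxy − (Σx)(Σy)/n = -1220.4 − (-950.82) = -269.58
b = Sxy/Sxx = -269.58/107.2 = -2.514739
a = ȳ − b·x̄ = -17.94 − (-2.514739)·10.6 = 8.716231
ŷ(7) = a + b·7 = 8.716231 + (-2.514739)·7 = -8.886940

-8.887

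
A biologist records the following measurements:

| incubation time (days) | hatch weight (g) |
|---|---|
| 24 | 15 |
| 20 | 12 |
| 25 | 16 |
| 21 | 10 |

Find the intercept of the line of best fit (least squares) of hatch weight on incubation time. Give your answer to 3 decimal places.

-9.912

n = 4, Σx = 90, Σy = 53, Σxy = 1210, Σx² = 2042
Sxx = Σx² − (Σx)²/n = 2042 − 2025 = 17
Sxy = Σxy − (Σx)(Σy)/n = 1210 − 1192.5 = 17.5
b = Sxy/Sxx = 17.5/17 = 1.029412
a = ȳ − b·x̄ = 13.25 − 1.029412·22.5 = -9.911765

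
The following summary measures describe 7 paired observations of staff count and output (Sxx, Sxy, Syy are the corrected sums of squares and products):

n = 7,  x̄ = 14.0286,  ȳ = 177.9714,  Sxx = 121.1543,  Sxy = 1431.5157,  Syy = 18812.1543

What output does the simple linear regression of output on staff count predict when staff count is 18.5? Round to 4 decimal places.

230.8039

b = Sxy/Sxx = 1431.5157/121.1543 = 11.815641
a = ȳ − b·x̄ = 177.9714 − 11.815641·14.0286 = 12.214500
ŷ(18.5) = a + b·18.5 = 12.214500 + 11.815641·18.5 = 230.803857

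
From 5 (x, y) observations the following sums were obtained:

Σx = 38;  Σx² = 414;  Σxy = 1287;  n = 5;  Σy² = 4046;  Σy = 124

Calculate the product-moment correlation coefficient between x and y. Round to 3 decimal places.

0.988

Sxx = Σx² − (Σx)²/n = 414 − 288.8 = 125.2
Sxy = Σxy − (Σx)(Σy)/n = 1287 − 942.4 = 344.6
Syy = Σy² − (Σy)²/n = 4046 − 3075.2 = 970.8
r = Sxy/√(Sxx·Syy) = 344.6/√(121544.16) = 344.6/348.631840 = 0.988435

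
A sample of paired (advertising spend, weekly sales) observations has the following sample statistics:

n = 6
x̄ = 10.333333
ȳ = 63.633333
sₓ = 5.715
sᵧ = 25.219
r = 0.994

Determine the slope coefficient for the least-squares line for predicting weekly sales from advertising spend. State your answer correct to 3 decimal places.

b = r · sᵧ/sₓ = 0.994 · 25.219/5.715 = 4.386297

4.386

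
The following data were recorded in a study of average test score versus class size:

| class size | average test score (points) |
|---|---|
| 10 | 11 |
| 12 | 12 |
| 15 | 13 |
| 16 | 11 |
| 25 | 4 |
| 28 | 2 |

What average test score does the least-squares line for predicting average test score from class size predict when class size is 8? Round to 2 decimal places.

14.58

n = 6, Σx = 106, Σy = 53, Σxy = 781, Σx² = 2134
Sxx = Σx² − (Σx)²/n = 2134 − 1872.666667 = 261.333333
Sxy = Σxy − (Σx)(Σy)/n = 781 − 936.333333 = -155.333333
b = Sxy/Sxx = -155.333333/261.333333 = -0.594388
a = ȳ − b·x̄ = 8.833333 − (-0.594388)·17.666667 = 19.334184
ŷ(8) = a + b·8 = 19.334184 + (-0.594388)·8 = 14.579082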